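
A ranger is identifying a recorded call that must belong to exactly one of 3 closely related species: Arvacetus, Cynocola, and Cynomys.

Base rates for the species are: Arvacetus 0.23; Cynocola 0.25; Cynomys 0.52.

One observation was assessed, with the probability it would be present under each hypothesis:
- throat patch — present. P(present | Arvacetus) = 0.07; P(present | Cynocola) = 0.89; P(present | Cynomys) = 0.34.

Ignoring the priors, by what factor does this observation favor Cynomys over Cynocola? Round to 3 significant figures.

Likelihood of this observation under each hypothesis:
  Cynomys: 0.34
  Cynocola: 0.89
Bayes factor = 0.34 / 0.89 ≈ 0.382

0.382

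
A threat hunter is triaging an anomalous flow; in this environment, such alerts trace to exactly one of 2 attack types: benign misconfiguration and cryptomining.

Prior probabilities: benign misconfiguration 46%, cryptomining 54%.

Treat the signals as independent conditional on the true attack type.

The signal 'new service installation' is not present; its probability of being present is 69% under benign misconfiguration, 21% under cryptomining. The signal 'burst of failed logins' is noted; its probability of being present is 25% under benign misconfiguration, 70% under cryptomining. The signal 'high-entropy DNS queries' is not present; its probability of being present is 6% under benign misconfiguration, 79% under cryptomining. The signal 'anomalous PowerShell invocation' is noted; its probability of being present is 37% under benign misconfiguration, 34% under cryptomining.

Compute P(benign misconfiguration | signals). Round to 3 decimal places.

0.368

By Bayes' rule with conditional independence, the unnormalized weight for each hypothesis is prior × ∏ likelihoods (using 1 − P(present | H) for each absent signal):
  benign misconfiguration: 0.46 × (1 − 0.69) × 0.25 × (1 − 0.06) × 0.37 = 0.012399
  cryptomining: 0.54 × (1 − 0.21) × 0.70 × (1 − 0.79) × 0.34 = 0.021321
Normalizing constant Z = 0.012399 + 0.021321 = 0.033721.
P(benign misconfiguration | evidence) = 0.012399 / 0.033721 ≈ 0.368.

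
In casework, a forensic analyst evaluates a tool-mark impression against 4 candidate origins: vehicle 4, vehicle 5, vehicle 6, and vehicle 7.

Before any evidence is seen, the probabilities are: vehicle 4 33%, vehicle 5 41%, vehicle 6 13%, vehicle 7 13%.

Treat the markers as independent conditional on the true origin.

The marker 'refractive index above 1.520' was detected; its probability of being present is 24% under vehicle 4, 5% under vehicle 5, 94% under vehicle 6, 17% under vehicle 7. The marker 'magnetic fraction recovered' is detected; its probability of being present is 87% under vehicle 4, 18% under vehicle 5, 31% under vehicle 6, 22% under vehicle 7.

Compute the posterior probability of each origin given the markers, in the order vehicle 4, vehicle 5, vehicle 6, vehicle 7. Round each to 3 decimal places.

0.597, 0.032, 0.328, 0.042

By Bayes' rule with conditional independence, the unnormalized weight for each hypothesis is prior × ∏ likelihoods:
  vehicle 4: 0.33 × 0.24 × 0.87 = 0.068904
  vehicle 5: 0.41 × 0.05 × 0.18 = 0.00369
  vehicle 6: 0.13 × 0.94 × 0.31 = 0.037882
  vehicle 7: 0.13 × 0.17 × 0.22 = 0.004862
Marginal likelihood of the evidence = 0.11534.
P(vehicle 4 | evidence) = 0.068904 / 0.11534 ≈ 0.597
P(vehicle 5 | evidence) = 0.00369 / 0.11534 ≈ 0.032
P(vehicle 6 | evidence) = 0.037882 / 0.11534 ≈ 0.328
P(vehicle 7 | evidence) = 0.004862 / 0.11534 ≈ 0.042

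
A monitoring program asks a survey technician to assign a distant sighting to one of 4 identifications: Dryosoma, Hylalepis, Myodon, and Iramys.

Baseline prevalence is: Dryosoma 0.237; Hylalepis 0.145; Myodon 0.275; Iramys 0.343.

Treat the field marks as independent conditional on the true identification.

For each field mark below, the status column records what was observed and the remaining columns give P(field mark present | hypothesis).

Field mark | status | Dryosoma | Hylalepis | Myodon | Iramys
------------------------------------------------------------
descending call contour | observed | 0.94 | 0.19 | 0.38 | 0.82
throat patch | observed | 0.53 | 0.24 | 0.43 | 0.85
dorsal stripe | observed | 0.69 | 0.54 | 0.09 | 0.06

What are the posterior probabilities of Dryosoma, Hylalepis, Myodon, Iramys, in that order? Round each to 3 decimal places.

0.788, 0.035, 0.039, 0.139

For each hypothesis, the unnormalized posterior weight is prior × product of the field mark likelihoods:
  Dryosoma: 0.237 × 0.94 × 0.53 × 0.69 = 0.081471
  Hylalepis: 0.145 × 0.19 × 0.24 × 0.54 = 0.0035705
  Myodon: 0.275 × 0.38 × 0.43 × 0.09 = 0.0040441
  Iramys: 0.343 × 0.82 × 0.85 × 0.06 = 0.014344
The unnormalized weights sum to 0.10343.
P(Dryosoma | evidence) = 0.081471 / 0.10343 ≈ 0.788
P(Hylalepis | evidence) = 0.0035705 / 0.10343 ≈ 0.035
P(Myodon | evidence) = 0.0040441 / 0.10343 ≈ 0.039
P(Iramys | evidence) = 0.014344 / 0.10343 ≈ 0.139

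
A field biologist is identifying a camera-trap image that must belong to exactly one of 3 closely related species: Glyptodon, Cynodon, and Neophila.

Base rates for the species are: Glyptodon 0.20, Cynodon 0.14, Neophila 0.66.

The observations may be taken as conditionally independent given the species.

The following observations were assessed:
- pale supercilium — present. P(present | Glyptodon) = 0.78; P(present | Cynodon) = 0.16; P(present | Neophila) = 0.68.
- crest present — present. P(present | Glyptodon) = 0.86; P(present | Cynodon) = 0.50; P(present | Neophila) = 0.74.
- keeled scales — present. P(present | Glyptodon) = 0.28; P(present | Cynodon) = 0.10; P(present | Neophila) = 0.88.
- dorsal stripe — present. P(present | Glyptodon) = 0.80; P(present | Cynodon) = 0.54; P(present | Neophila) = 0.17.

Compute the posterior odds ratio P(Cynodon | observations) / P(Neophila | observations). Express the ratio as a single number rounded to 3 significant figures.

0.0122

The normalizing constant cancels in an odds ratio, so compute prior × likelihood for the two hypotheses only:
  Cynodon: 0.14 × 0.16 × 0.50 × 0.10 × 0.54 = 0.0006048
  Neophila: 0.66 × 0.68 × 0.74 × 0.88 × 0.17 = 0.049684
Odds(Cynodon : Neophila) = 0.0006048 / 0.049684 ≈ 0.0122.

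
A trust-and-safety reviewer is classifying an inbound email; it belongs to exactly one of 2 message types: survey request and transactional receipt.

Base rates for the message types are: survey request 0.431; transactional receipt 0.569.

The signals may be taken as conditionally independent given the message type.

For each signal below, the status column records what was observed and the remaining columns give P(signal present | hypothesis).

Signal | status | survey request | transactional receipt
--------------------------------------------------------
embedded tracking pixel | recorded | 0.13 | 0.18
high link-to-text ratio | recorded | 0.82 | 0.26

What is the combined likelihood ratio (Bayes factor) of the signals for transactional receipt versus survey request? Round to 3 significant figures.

0.439

Joint likelihood of the signal pattern under each hypothesis:
  transactional receipt: 0.18 × 0.26 = 0.0468
  survey request: 0.13 × 0.82 = 0.1066
Bayes factor = 0.0468 / 0.1066 ≈ 0.439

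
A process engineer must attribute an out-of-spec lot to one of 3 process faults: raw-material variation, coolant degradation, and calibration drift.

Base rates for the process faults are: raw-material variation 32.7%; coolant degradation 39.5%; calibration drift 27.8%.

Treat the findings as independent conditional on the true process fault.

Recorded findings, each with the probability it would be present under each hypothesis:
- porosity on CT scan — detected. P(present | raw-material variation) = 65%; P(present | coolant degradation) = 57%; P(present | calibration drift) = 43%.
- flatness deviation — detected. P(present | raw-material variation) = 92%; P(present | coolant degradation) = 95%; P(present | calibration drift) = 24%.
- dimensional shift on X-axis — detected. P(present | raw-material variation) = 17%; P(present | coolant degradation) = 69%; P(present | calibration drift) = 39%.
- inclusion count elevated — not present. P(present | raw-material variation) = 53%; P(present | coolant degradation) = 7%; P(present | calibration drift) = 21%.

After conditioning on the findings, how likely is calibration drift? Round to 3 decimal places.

Multiply each prior by the joint likelihood of the evidence pattern (using 1 − P(present | H) for each absent finding):
  raw-material variation: 0.327 × 0.65 × 0.92 × 0.17 × (1 − 0.53) = 0.015624
  coolant degradation: 0.395 × 0.57 × 0.95 × 0.69 × (1 − 0.07) = 0.13725
  calibration drift: 0.278 × 0.43 × 0.24 × 0.39 × (1 − 0.21) = 0.0088393
Marginal likelihood of the evidence = 0.16172.
P(calibration drift | evidence) = 0.0088393 / 0.16172 ≈ 0.055.

0.055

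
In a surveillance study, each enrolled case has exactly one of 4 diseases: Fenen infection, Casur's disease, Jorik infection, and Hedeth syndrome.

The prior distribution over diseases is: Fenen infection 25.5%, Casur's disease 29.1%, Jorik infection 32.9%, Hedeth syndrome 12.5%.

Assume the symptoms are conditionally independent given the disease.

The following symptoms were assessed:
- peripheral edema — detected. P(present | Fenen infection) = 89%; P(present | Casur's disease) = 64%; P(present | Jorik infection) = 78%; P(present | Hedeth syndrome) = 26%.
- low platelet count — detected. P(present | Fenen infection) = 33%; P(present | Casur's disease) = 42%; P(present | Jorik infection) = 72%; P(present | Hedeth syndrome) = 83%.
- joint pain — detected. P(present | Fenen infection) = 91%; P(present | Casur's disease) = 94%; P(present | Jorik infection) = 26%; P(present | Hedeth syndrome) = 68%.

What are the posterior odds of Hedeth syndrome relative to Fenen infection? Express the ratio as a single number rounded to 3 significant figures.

Posterior odds equal prior odds times the likelihood ratio; only the two competing hypotheses matter.
  Hedeth syndrome: 0.125 × 0.26 × 0.83 × 0.68 = 0.018343
  Fenen infection: 0.255 × 0.89 × 0.33 × 0.91 = 0.068153
Odds(Hedeth syndrome : Fenen infection) = 0.018343 / 0.068153 ≈ 0.269.

0.269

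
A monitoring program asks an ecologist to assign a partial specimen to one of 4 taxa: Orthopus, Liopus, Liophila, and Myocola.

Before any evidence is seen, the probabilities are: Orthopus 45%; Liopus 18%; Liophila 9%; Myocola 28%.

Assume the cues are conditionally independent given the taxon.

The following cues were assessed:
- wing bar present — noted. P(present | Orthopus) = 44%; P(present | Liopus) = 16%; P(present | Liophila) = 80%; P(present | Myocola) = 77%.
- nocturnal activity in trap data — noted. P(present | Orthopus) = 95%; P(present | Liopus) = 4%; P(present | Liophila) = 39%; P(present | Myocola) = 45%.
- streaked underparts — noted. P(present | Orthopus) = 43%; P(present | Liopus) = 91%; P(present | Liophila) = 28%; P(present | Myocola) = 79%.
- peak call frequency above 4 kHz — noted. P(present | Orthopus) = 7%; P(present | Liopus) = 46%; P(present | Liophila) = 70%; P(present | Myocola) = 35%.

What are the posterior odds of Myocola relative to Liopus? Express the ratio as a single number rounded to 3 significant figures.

55.6

The normalizing constant cancels in an odds ratio, so compute prior × likelihood for the two hypotheses only:
  Myocola: 0.28 × 0.77 × 0.45 × 0.79 × 0.35 = 0.026826
  Liopus: 0.18 × 0.16 × 0.04 × 0.91 × 0.46 = 0.00048223
Odds(Myocola : Liopus) = 0.026826 / 0.00048223 ≈ 55.6.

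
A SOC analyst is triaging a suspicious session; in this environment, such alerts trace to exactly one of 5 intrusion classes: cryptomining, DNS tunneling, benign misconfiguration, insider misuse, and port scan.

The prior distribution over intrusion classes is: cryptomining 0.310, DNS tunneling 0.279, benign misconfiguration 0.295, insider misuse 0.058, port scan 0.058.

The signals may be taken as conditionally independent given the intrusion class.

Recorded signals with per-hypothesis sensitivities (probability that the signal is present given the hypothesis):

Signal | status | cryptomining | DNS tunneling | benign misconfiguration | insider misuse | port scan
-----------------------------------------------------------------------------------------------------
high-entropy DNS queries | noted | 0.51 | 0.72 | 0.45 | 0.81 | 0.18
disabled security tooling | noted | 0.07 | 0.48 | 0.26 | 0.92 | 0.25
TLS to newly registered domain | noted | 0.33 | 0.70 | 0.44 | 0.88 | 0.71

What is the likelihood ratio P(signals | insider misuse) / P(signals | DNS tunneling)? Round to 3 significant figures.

2.71

The Bayes factor is the ratio of the joint likelihoods of the signal pattern under the two hypotheses.
  insider misuse: 0.81 × 0.92 × 0.88 = 0.65578
  DNS tunneling: 0.72 × 0.48 × 0.70 = 0.24192
Bayes factor = 0.65578 / 0.24192 ≈ 2.71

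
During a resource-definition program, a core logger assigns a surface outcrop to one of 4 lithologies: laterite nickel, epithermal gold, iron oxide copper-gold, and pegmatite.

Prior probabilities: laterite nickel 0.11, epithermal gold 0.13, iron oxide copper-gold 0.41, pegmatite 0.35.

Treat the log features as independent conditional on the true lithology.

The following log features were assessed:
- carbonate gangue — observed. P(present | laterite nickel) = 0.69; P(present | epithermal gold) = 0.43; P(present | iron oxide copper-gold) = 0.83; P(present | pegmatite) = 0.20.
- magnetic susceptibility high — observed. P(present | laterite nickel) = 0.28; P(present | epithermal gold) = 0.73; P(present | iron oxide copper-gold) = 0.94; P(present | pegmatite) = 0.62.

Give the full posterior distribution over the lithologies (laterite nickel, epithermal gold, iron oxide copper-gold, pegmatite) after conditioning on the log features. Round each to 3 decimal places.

0.050, 0.096, 0.752, 0.102

By Bayes' rule with conditional independence, the unnormalized weight for each hypothesis is prior × ∏ likelihoods:
  laterite nickel: 0.11 × 0.69 × 0.28 = 0.021252
  epithermal gold: 0.13 × 0.43 × 0.73 = 0.040807
  iron oxide copper-gold: 0.41 × 0.83 × 0.94 = 0.31988
  pegmatite: 0.35 × 0.20 × 0.62 = 0.0434
The unnormalized weights sum to 0.42534.
P(laterite nickel | evidence) = 0.021252 / 0.42534 ≈ 0.050
P(epithermal gold | evidence) = 0.040807 / 0.42534 ≈ 0.096
P(iron oxide copper-gold | evidence) = 0.31988 / 0.42534 ≈ 0.752
P(pegmatite | evidence) = 0.0434 / 0.42534 ≈ 0.102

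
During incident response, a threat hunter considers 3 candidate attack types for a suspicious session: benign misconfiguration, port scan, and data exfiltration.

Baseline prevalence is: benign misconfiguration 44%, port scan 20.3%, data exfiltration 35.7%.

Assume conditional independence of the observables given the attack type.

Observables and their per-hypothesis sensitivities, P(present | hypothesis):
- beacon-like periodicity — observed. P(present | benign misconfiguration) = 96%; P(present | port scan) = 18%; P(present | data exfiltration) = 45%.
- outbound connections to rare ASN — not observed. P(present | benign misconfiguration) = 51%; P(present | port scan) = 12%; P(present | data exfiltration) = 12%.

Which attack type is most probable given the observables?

Multiply each prior by the joint likelihood of the observable pattern (using 1 − P(present | H) for each absent observable):
  benign misconfiguration: 0.440 × 0.96 × (1 − 0.51) = 0.20698
  port scan: 0.203 × 0.18 × (1 − 0.12) = 0.032155
  data exfiltration: 0.357 × 0.45 × (1 − 0.12) = 0.14137
Normalizing constant Z = 0.20698 + 0.032155 + 0.14137 = 0.3805.
P(benign misconfiguration | evidence) ≈ 0.20698 / 0.3805 ≈ 0.544
P(port scan | evidence) ≈ 0.032155 / 0.3805 ≈ 0.085
P(data exfiltration | evidence) ≈ 0.14137 / 0.3805 ≈ 0.372
The largest is 0.544, so benign misconfiguration is most probable.

benign misconfiguration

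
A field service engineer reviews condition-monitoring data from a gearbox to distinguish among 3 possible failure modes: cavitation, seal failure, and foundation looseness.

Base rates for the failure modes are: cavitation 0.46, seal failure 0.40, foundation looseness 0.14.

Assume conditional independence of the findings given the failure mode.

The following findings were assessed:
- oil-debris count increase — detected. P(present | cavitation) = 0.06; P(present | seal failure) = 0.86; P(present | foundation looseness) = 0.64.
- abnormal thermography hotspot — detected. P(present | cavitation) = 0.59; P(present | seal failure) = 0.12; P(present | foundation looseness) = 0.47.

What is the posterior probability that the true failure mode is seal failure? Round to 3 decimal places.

For each hypothesis, the unnormalized posterior weight is prior × product of the finding likelihoods:
  cavitation: 0.46 × 0.06 × 0.59 = 0.016284
  seal failure: 0.40 × 0.86 × 0.12 = 0.04128
  foundation looseness: 0.14 × 0.64 × 0.47 = 0.042112
Normalizing constant Z = 0.016284 + 0.04128 + 0.042112 = 0.099676.
P(seal failure | evidence) = 0.04128 / 0.099676 ≈ 0.414.

0.414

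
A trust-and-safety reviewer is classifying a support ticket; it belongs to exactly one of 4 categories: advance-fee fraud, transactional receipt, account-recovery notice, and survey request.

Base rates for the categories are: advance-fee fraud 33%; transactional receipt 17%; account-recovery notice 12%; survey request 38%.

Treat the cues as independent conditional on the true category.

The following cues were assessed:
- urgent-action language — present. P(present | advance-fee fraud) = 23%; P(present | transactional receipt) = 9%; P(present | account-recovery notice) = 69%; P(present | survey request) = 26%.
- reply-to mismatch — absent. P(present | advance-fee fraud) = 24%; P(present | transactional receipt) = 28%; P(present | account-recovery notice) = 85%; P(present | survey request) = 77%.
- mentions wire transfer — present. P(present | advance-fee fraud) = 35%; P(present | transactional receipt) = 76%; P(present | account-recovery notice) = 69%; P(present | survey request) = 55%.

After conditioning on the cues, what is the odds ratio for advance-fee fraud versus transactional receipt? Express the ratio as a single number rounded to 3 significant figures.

The normalizing constant cancels in an odds ratio, so compute prior × likelihood for the two hypotheses only (using 1 − P(present | H) for each absent cue):
  advance-fee fraud: 0.33 × 0.23 × (1 − 0.24) × 0.35 = 0.020189
  transactional receipt: 0.17 × 0.09 × (1 − 0.28) × 0.76 = 0.0083722
Posterior odds = 0.020189 / 0.0083722 ≈ 2.41.

2.41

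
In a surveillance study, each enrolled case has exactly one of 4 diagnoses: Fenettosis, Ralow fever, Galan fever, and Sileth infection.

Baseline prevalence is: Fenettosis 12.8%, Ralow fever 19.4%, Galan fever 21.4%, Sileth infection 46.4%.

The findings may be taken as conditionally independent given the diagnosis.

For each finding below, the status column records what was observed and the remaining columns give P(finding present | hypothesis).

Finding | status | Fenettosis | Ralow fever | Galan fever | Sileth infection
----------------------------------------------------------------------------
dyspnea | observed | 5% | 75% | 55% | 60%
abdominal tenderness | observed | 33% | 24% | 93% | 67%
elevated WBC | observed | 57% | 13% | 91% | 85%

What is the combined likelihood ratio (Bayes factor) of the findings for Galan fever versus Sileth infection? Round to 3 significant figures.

The Bayes factor is the ratio of the joint likelihoods of the evidence pattern under the two hypotheses.
  Galan fever: 0.55 × 0.93 × 0.91 = 0.46547
  Sileth infection: 0.60 × 0.67 × 0.85 = 0.3417
Bayes factor = 0.46547 / 0.3417 ≈ 1.36

1.36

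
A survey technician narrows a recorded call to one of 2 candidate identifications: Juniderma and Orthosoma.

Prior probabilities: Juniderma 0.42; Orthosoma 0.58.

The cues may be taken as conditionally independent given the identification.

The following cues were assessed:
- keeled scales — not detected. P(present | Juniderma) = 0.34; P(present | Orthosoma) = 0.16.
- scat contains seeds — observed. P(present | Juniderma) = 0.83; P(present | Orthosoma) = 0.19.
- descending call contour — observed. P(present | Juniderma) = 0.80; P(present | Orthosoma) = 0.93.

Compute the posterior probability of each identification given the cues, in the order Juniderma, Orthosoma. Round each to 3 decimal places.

Multiply each prior by the joint likelihood of the cue pattern (using 1 − P(present | H) for each absent cue):
  Juniderma: 0.42 × (1 − 0.34) × 0.83 × 0.80 = 0.18406
  Orthosoma: 0.58 × (1 − 0.16) × 0.19 × 0.93 = 0.086088
Marginal likelihood of the evidence = 0.27015.
P(Juniderma | evidence) = 0.18406 / 0.27015 ≈ 0.681
P(Orthosoma | evidence) = 0.086088 / 0.27015 ≈ 0.319

0.681, 0.319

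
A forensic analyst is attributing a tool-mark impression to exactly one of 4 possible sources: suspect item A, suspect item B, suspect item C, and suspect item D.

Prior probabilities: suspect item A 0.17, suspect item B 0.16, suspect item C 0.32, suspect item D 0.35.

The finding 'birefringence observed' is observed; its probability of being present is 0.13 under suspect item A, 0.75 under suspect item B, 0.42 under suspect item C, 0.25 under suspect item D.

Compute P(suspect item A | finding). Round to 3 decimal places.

0.061

Multiply each prior by the likelihood of the finding:
  suspect item A: 0.17 × 0.13 = 0.0221
  suspect item B: 0.16 × 0.75 = 0.12
  suspect item C: 0.32 × 0.42 = 0.1344
  suspect item D: 0.35 × 0.25 = 0.0875
The unnormalized weights sum to 0.364.
P(suspect item A | evidence) = 0.0221 / 0.364 ≈ 0.061.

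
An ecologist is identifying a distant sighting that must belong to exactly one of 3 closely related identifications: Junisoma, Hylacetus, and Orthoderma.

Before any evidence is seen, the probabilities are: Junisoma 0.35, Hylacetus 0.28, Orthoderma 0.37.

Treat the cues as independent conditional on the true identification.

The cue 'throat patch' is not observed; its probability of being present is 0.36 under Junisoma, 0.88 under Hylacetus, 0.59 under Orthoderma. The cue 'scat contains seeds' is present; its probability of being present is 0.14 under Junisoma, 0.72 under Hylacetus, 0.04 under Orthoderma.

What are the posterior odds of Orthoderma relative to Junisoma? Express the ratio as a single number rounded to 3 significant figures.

0.193

Unnormalized posterior weight (prior times the cue likelihoods) for each of the two hypotheses (using 1 − P(present | H) for each absent cue):
  Orthoderma: 0.37 × (1 − 0.59) × 0.04 = 0.006068
  Junisoma: 0.35 × (1 − 0.36) × 0.14 = 0.03136
Posterior odds = 0.006068 / 0.03136 ≈ 0.193.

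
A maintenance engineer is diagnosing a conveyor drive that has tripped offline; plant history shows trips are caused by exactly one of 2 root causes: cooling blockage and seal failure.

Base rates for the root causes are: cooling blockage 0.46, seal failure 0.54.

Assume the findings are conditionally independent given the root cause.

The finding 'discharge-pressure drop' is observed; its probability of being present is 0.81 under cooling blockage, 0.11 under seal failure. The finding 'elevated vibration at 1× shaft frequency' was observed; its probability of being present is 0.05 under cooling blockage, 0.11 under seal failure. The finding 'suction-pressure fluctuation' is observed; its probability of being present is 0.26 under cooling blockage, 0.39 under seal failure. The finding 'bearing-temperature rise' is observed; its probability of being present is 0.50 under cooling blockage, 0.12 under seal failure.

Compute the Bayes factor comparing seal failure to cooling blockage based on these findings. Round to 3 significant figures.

0.108

The Bayes factor is the ratio of the joint likelihoods of the evidence pattern under the two hypotheses.
  seal failure: 0.11 × 0.11 × 0.39 × 0.12 = 0.00056628
  cooling blockage: 0.81 × 0.05 × 0.26 × 0.50 = 0.005265
Bayes factor = 0.00056628 / 0.005265 ≈ 0.108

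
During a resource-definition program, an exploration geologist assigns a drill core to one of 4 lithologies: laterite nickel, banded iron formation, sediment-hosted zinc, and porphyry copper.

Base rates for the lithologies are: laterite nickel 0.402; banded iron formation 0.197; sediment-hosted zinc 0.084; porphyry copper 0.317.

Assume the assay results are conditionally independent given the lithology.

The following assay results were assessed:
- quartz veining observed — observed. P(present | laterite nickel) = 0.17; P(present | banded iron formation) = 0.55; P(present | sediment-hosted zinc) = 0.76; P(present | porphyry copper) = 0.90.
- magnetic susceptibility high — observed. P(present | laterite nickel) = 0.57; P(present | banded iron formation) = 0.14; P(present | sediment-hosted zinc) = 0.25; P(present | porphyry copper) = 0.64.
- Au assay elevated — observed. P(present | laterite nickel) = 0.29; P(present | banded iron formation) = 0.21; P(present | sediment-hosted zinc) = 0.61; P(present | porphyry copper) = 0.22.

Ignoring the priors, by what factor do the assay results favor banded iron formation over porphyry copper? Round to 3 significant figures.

0.128

The Bayes factor is the ratio of the joint likelihoods of the assay result pattern under the two hypotheses.
  banded iron formation: 0.55 × 0.14 × 0.21 = 0.01617
  porphyry copper: 0.90 × 0.64 × 0.22 = 0.12672
Bayes factor = 0.01617 / 0.12672 ≈ 0.128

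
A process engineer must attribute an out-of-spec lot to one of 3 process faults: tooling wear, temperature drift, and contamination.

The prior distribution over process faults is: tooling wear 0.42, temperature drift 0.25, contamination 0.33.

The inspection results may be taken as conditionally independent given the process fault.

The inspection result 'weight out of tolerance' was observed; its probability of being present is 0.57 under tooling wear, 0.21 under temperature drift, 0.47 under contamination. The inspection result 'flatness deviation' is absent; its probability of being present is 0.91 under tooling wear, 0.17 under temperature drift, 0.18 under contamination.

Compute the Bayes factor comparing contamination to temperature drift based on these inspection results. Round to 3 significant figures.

Take the product of per-inspection result likelihoods under each hypothesis (using 1 − P(present | H) for each absent inspection result), then divide.
  contamination: 0.47 × (1 − 0.18) = 0.3854
  temperature drift: 0.21 × (1 − 0.17) = 0.1743
Bayes factor = 0.3854 / 0.1743 ≈ 2.21

2.21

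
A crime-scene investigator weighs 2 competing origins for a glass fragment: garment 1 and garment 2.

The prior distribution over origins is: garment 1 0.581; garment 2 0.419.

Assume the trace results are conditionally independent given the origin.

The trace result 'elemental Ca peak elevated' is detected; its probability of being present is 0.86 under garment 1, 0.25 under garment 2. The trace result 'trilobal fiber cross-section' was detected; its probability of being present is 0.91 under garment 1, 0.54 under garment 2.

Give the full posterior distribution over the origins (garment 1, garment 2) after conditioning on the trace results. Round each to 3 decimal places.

0.889, 0.111

By Bayes' rule with conditional independence, the unnormalized weight for each hypothesis is prior × ∏ likelihoods:
  garment 1: 0.581 × 0.86 × 0.91 = 0.45469
  garment 2: 0.419 × 0.25 × 0.54 = 0.056565
Marginal likelihood of the evidence = 0.51126.
P(garment 1 | evidence) = 0.45469 / 0.51126 ≈ 0.889
P(garment 2 | evidence) = 0.056565 / 0.51126 ≈ 0.111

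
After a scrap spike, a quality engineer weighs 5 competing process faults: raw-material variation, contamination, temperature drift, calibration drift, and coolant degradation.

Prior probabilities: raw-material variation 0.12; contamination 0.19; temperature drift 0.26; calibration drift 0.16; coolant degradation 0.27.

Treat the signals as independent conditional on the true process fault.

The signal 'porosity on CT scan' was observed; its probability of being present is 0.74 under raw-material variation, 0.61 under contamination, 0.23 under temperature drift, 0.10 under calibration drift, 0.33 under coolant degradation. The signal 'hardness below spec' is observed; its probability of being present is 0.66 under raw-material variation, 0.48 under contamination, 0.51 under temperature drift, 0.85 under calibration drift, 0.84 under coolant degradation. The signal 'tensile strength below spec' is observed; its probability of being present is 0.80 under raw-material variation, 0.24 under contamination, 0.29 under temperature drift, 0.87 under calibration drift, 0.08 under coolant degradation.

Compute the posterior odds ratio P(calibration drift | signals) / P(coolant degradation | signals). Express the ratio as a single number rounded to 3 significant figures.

1.98

Unnormalized posterior weight (prior times the signal likelihoods) for each of the two hypotheses:
  calibration drift: 0.16 × 0.10 × 0.85 × 0.87 = 0.011832
  coolant degradation: 0.27 × 0.33 × 0.84 × 0.08 = 0.0059875
Odds(calibration drift : coolant degradation) = 0.011832 / 0.0059875 ≈ 1.98.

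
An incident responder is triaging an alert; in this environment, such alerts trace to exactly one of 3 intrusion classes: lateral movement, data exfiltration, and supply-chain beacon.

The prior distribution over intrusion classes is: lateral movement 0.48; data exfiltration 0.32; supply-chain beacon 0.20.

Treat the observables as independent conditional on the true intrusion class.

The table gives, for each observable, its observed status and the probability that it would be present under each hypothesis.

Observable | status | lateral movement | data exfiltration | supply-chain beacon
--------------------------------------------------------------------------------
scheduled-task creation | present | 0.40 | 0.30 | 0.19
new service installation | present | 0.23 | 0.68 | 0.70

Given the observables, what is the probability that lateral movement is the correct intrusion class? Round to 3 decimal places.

0.325

By Bayes' rule with conditional independence, the unnormalized weight for each hypothesis is prior × ∏ likelihoods:
  lateral movement: 0.48 × 0.40 × 0.23 = 0.04416
  data exfiltration: 0.32 × 0.30 × 0.68 = 0.06528
  supply-chain beacon: 0.20 × 0.19 × 0.70 = 0.0266
The unnormalized weights sum to 0.13604.
P(lateral movement | evidence) = 0.04416 / 0.13604 ≈ 0.325.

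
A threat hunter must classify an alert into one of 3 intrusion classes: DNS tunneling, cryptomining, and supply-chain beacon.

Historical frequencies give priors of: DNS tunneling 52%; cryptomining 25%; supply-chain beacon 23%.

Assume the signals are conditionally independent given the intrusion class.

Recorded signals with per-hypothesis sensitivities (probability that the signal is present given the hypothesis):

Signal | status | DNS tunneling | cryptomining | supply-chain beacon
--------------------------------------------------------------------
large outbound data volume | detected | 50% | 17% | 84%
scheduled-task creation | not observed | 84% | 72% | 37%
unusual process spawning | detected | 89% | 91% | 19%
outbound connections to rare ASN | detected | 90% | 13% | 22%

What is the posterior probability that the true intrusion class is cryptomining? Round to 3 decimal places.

Multiply each prior by the joint likelihood of the signal pattern (using 1 − P(present | H) for each absent signal):
  DNS tunneling: 0.52 × 0.50 × (1 − 0.84) × 0.89 × 0.90 = 0.033322
  cryptomining: 0.25 × 0.17 × (1 − 0.72) × 0.91 × 0.13 = 0.0014078
  supply-chain beacon: 0.23 × 0.84 × (1 − 0.37) × 0.19 × 0.22 = 0.0050877
The unnormalized weights sum to 0.039817.
P(cryptomining | evidence) = 0.0014078 / 0.039817 ≈ 0.035.

0.035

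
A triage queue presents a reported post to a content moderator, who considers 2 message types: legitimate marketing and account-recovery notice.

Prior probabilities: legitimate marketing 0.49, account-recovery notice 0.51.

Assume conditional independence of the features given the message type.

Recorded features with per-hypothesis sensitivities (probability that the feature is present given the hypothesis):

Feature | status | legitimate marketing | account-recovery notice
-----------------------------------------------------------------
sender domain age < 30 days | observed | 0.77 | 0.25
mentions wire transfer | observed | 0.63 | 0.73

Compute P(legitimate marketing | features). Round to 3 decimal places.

0.719

Multiply each prior by the joint likelihood of the feature pattern:
  legitimate marketing: 0.49 × 0.77 × 0.63 = 0.2377
  account-recovery notice: 0.51 × 0.25 × 0.73 = 0.093075
The unnormalized weights sum to 0.33077.
P(legitimate marketing | evidence) = 0.2377 / 0.33077 ≈ 0.719.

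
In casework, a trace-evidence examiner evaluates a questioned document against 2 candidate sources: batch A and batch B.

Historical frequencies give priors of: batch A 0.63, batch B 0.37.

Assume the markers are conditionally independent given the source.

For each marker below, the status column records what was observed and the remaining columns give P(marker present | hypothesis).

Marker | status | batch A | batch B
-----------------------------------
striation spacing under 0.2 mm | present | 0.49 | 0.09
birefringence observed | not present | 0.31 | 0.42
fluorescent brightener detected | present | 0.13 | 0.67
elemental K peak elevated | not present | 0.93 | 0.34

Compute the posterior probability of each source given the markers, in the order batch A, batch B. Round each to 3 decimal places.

0.185, 0.815

For each hypothesis, the unnormalized posterior weight is prior × product of the marker likelihoods (using 1 − P(present | H) for each absent marker):
  batch A: 0.63 × 0.49 × (1 − 0.31) × 0.13 × (1 − 0.93) = 0.0019383
  batch B: 0.37 × 0.09 × (1 − 0.42) × 0.67 × (1 − 0.34) = 0.0085407
Normalizing constant Z = 0.0019383 + 0.0085407 = 0.010479.
P(batch A | evidence) = 0.0019383 / 0.010479 ≈ 0.185
P(batch B | evidence) = 0.0085407 / 0.010479 ≈ 0.815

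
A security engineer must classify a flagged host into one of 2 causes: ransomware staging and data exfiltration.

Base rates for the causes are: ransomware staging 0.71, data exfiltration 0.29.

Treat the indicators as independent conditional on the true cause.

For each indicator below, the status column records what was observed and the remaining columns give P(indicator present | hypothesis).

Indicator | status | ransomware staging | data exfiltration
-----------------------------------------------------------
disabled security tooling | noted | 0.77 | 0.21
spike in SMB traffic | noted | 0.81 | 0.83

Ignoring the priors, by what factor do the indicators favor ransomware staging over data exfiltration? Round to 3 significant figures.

3.58

Take the product of per-indicator likelihoods under each hypothesis, then divide.
  ransomware staging: 0.77 × 0.81 = 0.6237
  data exfiltration: 0.21 × 0.83 = 0.1743
Bayes factor = 0.6237 / 0.1743 ≈ 3.58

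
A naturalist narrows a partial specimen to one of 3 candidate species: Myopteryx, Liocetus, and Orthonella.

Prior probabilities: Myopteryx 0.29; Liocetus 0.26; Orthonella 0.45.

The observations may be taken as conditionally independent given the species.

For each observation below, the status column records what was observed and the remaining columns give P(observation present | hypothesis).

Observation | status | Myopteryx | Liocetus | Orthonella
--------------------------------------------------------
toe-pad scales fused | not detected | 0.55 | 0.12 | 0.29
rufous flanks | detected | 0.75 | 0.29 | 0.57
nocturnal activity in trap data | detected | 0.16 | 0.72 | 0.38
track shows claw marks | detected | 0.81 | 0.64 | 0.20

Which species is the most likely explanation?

Liocetus

For each hypothesis, the unnormalized posterior weight is prior × product of the observation likelihoods (using 1 − P(present | H) for each absent observation):
  Myopteryx: 0.29 × (1 − 0.55) × 0.75 × 0.16 × 0.81 = 0.012685
  Liocetus: 0.26 × (1 − 0.12) × 0.29 × 0.72 × 0.64 = 0.030575
  Orthonella: 0.45 × (1 − 0.29) × 0.57 × 0.38 × 0.20 = 0.013841
Normalizing constant Z = 0.012685 + 0.030575 + 0.013841 = 0.0571.
P(Myopteryx | evidence) ≈ 0.012685 / 0.0571 ≈ 0.222
P(Liocetus | evidence) ≈ 0.030575 / 0.0571 ≈ 0.535
P(Orthonella | evidence) ≈ 0.013841 / 0.0571 ≈ 0.242
The largest is 0.535, so Liocetus is most probable.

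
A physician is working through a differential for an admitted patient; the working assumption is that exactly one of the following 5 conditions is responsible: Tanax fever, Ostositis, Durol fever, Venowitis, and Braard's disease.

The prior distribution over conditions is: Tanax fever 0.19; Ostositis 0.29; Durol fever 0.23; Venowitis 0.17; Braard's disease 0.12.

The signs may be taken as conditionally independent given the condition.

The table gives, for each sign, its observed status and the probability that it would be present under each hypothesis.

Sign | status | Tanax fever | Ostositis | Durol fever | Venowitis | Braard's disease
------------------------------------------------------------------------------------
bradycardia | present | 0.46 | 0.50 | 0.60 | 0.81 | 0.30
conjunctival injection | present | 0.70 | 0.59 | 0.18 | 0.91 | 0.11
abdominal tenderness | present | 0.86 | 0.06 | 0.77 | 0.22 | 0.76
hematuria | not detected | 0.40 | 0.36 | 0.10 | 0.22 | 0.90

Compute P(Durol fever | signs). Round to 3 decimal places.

0.233

By Bayes' rule with conditional independence, the unnormalized weight for each hypothesis is prior × ∏ likelihoods (using 1 − P(present | H) for each absent sign):
  Tanax fever: 0.19 × 0.46 × 0.70 × 0.86 × (1 − 0.40) = 0.031569
  Ostositis: 0.29 × 0.50 × 0.59 × 0.06 × (1 − 0.36) = 0.0032851
  Durol fever: 0.23 × 0.60 × 0.18 × 0.77 × (1 − 0.10) = 0.017214
  Venowitis: 0.17 × 0.81 × 0.91 × 0.22 × (1 − 0.22) = 0.021503
  Braard's disease: 0.12 × 0.30 × 0.11 × 0.76 × (1 − 0.90) = 0.00030096
The unnormalized weights sum to 0.073872.
P(Durol fever | evidence) = 0.017214 / 0.073872 ≈ 0.233.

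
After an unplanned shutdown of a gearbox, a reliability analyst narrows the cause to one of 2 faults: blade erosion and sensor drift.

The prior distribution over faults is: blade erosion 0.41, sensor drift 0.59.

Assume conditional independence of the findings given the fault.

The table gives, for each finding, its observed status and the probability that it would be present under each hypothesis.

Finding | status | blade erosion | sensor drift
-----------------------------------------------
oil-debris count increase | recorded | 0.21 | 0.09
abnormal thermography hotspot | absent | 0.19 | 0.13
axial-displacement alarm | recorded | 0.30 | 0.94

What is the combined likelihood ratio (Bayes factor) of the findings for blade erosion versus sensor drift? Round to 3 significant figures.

0.693

Joint likelihood of the evidence pattern under each hypothesis (using 1 − P(present | H) for each absent finding):
  blade erosion: 0.21 × (1 − 0.19) × 0.30 = 0.05103
  sensor drift: 0.09 × (1 − 0.13) × 0.94 = 0.073602
Bayes factor = 0.05103 / 0.073602 ≈ 0.693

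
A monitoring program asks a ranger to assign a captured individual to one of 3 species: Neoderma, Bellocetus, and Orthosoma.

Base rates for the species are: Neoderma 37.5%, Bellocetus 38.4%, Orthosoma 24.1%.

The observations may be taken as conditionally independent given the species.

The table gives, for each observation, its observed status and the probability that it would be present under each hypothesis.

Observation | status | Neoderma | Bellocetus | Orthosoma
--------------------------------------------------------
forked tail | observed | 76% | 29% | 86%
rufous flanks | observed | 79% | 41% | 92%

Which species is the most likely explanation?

Neoderma

By Bayes' rule with conditional independence, the unnormalized weight for each hypothesis is prior × ∏ likelihoods:
  Neoderma: 0.375 × 0.76 × 0.79 = 0.22515
  Bellocetus: 0.384 × 0.29 × 0.41 = 0.045658
  Orthosoma: 0.241 × 0.86 × 0.92 = 0.19068
The unnormalized weights sum to 0.46149.
P(Neoderma | evidence) ≈ 0.22515 / 0.46149 ≈ 0.488
P(Bellocetus | evidence) ≈ 0.045658 / 0.46149 ≈ 0.099
P(Orthosoma | evidence) ≈ 0.19068 / 0.46149 ≈ 0.413
The largest is 0.488, so Neoderma is most probable.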